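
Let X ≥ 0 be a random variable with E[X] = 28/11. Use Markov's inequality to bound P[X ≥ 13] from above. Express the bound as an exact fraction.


μ = E[X] = 28/11, a = 13.
Markov: P[X ≥ 13] ≤ μ/a = (28/11)/13 = 28/143.
Numerically: ≈ 0.195804.
(Since a = 13 > μ = 2.545455, the bound 28/143 is < 1 and informative.)

P[X ≥ 13] ≤ 28/143 ≈ 0.195804.


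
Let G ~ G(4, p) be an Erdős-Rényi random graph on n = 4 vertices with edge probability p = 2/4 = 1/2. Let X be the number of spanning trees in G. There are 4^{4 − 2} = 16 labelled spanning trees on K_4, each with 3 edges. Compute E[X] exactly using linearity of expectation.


K_4 has 4^{4 − 2} = 16 labelled spanning trees.
For each such spanning tree H, let X_H = 1 if all 3 edges of H are present in G. Then P[X_H = 1] = p^{3} = (1/2)^{3} = 1/8.
Summing the indicators: E[X] = Σ_H E[X_H] = 16 · p^{3} = 16 · 1/8 = 2.
Numerically: E[X] ≈ 2.

E[X] = 16 · (1/2)^{3} = 2 ≈ 2.


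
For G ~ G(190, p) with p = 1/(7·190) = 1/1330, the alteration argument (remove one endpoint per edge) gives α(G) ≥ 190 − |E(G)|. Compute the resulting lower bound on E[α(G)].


E[|E(G)|] = C(190, 2)·p = 17955 · (1/1330) = 27/2.
E[α(G)] ≥ n − E[|E(G)|] = 190 − 27/2 = 353/2.
Numerically: ≈ 176.50000.
(This is only a lower bound; the true E[α(G)] may be larger.)

E[α(G)] ≥ 353/2 ≈ 176.50000.


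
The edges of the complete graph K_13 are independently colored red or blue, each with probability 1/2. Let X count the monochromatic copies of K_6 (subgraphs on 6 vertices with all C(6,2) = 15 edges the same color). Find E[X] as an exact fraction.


Let X = Σ_S X_S over the C(13, 6) = 1716 subsets S of size 6, where X_S = 1 if the K_6 on S is monochromatic.
For a fixed S, the K_6 on S has C(6, 2) = 15 edges. P[all 15 edges red] = (1/2)^15, and likewise for blue, so P[monochromatic] = 2·(1/2)^15 = 2^{1 − 15} = 1/16384.
By linearity: E[X] = C(13, 6) · 2^{1 − 15} = 1716 · 1/16384 = 429/4096.
Numerically: E[X] ≈ 0.1047.

E[X] = C(13,6)·2^(1−C(6,2)) = 429/4096 ≈ 0.1047.


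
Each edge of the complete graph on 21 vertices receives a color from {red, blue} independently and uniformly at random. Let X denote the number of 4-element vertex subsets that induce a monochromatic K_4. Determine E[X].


Let X = Σ_S X_S over the C(21, 4) = 5985 subsets S of size 4, where X_S = 1 if the K_4 on S is monochromatic.
For a fixed S, the K_4 on S has C(4, 2) = 6 edges. P[all 6 edges red] = (1/2)^6, and likewise for blue, so P[monochromatic] = 2·(1/2)^6 = 2^{1 − 6} = 1/32.
By linearity of expectation: E[X] = C(21, 4) · 2^{1 − 6} = 5985 · 1/32 = 5985/32.
Numerically: E[X] ≈ 187.031250.

E[X] = C(21,4)·2^(1−C(4,2)) = 5985/32 ≈ 187.031250.


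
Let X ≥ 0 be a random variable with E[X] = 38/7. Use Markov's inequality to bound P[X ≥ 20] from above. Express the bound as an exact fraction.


μ = E[X] = 38/7, a = 20.
Markov: P[X ≥ 20] ≤ μ/a = (38/7)/20 = 19/70.
Numerically: ≈ 0.27143.
(Since a = 20 > μ = 5.42857, the bound 19/70 is < 1 and informative.)

P[X ≥ 20] ≤ 19/70 ≈ 0.27143.


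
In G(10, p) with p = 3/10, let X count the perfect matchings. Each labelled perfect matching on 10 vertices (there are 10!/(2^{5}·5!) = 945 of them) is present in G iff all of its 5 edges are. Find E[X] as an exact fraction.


K_10 has 10!/(2^{5}·5!) = 945 labelled perfect matchings.
For each such perfect matching H, let X_H = 1 if all 5 edges of H are present in G. Then P[X_H = 1] = p^{5} = (3/10)^{5} = 243/100000.
By linearity: E[X] = Σ_H E[X_H] = 945 · p^{5} = 945 · 243/100000 = 45927/20000.
Numerically: E[X] ≈ 2.29635.

E[X] = 945 · (3/10)^{5} = 45927/20000 ≈ 2.29635.


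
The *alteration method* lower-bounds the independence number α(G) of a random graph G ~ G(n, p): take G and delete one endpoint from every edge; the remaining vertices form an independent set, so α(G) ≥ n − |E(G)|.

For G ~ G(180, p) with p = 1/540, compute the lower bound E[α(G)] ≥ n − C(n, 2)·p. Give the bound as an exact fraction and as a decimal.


E[|E(G)|] = C(180, 2)·p = 16110 · (1/540) = 179/6.
E[α(G)] ≥ n − E[|E(G)|] = 180 − 179/6 = 901/6.
Numerically: ≈ 150.16667.
(This is only a lower bound; the true E[α(G)] may be larger.)

E[α(G)] ≥ 901/6 ≈ 150.16667.


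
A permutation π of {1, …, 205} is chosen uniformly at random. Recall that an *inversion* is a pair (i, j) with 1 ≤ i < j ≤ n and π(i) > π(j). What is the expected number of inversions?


Write X = Σ X_I over the C(205, 2) = 20910 pairs i < j, with X_I the indicator of one inversion.
There are 20910 indicators.
For each fixed pair i < j, the values π(i) and π(j) are two distinct elements of {1, …, 205} in uniformly random order; by symmetry P[π(i) > π(j)] = 1/2.
By linearity: E[X] = 20910 · (1/2) = C(205, 2) · (1/2) = 20910/2 = 10455 ≈ 10455.000.

E[X] = 10455 = 10455.000.


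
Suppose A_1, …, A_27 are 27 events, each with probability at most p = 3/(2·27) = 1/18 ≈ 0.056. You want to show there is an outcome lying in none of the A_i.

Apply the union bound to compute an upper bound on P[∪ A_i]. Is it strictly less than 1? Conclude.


Union bound: P[∪_{i=1}^{27} A_i] ≤ Σ_i P[A_i] ≤ 27·p = 27·(1/18) = 3/2.
Numerically: 3/2 ≈ 1.500.
Is 3/2 < 1? NO.
Since the bound 3/2 is ≥ 1, the union bound is uninformative here; it does NOT by itself certify existence.

27·p = 3/2 ≈ 1.500; existence NOT certified by the union bound.


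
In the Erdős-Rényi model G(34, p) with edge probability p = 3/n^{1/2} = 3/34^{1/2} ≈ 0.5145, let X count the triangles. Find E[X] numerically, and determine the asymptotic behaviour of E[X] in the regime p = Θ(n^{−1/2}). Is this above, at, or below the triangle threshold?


Number of potential triangles: C(34, 3) = 5984.
Each occurs with probability p³ ≈ (0.5145)³ ≈ 1.3619005e-01.
By linearity: E[X] = C(34, 3)·p³ ≈ 5984 · 1.3619005e-01 ≈ 814.96128.
Since α = 1/2 < 1, p = c/n^{1/2} ≫ 1/n is above the triangle threshold p ~ 1/n. Asymptotically E[X] ~ (c³/6)·n^{3(1−α)} = (3³/6)·n^{1.5} → ∞; triangles are abundant w.h.p.

E[X] ≈ 814.96128; in regime p = Θ(1/n^{1/2}) E[X] diverges (above the triangle threshold p ~ 1/n).


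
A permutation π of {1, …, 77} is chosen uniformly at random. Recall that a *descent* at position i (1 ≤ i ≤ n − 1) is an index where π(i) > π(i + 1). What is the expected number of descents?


Write X = Σ X_I over i = 1, …, 76, with X_I the indicator of one descent.
There are 76 indicators.
For each fixed i, the pair (π(i), π(i+1)) is a uniformly random ordered pair of distinct values from {1, …, 77}; by symmetry P[π(i) > π(i+1)] = 1/2.
By linearity: E[X] = 76 · (1/2) = (77 − 1) · (1/2) = 38 ≈ 38.00000.

E[X] = 38 = 38.00000.


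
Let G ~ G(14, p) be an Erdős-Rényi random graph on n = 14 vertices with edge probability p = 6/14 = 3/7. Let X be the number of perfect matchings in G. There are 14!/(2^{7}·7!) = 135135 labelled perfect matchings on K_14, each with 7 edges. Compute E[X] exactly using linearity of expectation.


K_14 has 14!/(2^{7}·7!) = 135135 labelled perfect matchings.
For each such perfect matching H, let X_H = 1 if all 7 edges of H are present in G. Then P[X_H = 1] = p^{7} = (3/7)^{7} = 2187/823543.
By linearity: E[X] = Σ_H E[X_H] = 135135 · p^{7} = 135135 · 2187/823543 = 42220035/117649.
Numerically: E[X] ≈ 358.86.

E[X] = 135135 · (3/7)^{7} = 42220035/117649 ≈ 358.86.


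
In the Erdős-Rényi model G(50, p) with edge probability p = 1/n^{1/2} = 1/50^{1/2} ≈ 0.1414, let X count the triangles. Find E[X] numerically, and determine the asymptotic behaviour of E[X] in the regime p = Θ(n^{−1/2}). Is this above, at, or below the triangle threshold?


Number of potential triangles: C(50, 3) = 19600.
Each occurs with probability p³ ≈ (0.1414)³ ≈ 2.828427e-03.
By linearity: E[X] = C(50, 3)·p³ ≈ 19600 · 2.828427e-03 ≈ 55.4372.
Since α = 1/2 < 1, p = c/n^{1/2} ≫ 1/n is above the triangle threshold p ~ 1/n. Asymptotically E[X] ~ (c³/6)·n^{3(1−α)} = (1³/6)·n^{1.5} → ∞; triangles are abundant w.h.p.

E[X] ≈ 55.4372; in regime p = Θ(1/n^{1/2}) E[X] diverges (above the triangle threshold p ~ 1/n).


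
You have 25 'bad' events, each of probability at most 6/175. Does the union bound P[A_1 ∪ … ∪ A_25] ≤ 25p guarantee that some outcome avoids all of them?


Union bound: P[∪_{i=1}^{25} A_i] ≤ Σ_i P[A_i] ≤ 25·p = 25·(6/175) = 6/7.
Numerically: 6/7 ≈ 0.85714.
Is 6/7 < 1? YES.
Since P[∪ A_i] ≤ 6/7 < 1, the complement has P[∩ A_i^c] ≥ 1 − 6/7 = 1/7 > 0, so some outcome avoids every A_i.

25·p = 6/7 ≈ 0.85714; existence CERTIFIED by the union bound.


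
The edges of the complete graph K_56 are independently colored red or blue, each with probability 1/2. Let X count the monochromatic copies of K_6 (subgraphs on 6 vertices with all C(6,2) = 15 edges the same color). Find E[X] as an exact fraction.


Let X = Σ_S X_S over the C(56, 6) = 32468436 subsets S of size 6, where X_S = 1 if the K_6 on S is monochromatic.
For a fixed S, the K_6 on S has C(6, 2) = 15 edges. P[all 15 edges red] = (1/2)^15, and likewise for blue, so P[monochromatic] = 2·(1/2)^15 = 2^{1 − 15} = 1/16384.
By linearity: E[X] = C(56, 6) · 2^{1 − 15} = 32468436 · 1/16384 = 8117109/4096.
Numerically: E[X] ≈ 1981.71606.

E[X] = C(56,6)·2^(1−C(6,2)) = 8117109/4096 ≈ 1981.71606.


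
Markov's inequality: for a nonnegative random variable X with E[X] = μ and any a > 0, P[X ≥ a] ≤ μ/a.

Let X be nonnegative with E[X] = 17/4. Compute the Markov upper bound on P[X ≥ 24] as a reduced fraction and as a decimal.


μ = E[X] = 17/4, a = 24.
Markov: P[X ≥ 24] ≤ μ/a = (17/4)/24 = 17/96.
Numerically: ≈ 0.1771.
(Since a = 24 > μ = 4.2500, the bound 17/96 is < 1 and informative.)

P[X ≥ 24] ≤ 17/96 ≈ 0.1771.


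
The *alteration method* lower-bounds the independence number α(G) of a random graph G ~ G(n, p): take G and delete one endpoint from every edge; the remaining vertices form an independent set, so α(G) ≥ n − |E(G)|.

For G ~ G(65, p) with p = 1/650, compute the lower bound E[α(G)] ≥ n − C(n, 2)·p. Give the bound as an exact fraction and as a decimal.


E[|E(G)|] = C(65, 2)·p = 2080 · (1/650) = 16/5.
E[α(G)] ≥ n − E[|E(G)|] = 65 − 16/5 = 309/5.
Numerically: ≈ 61.80000.
(This is only a lower bound; the true E[α(G)] may be larger.)

E[α(G)] ≥ 309/5 ≈ 61.80000.


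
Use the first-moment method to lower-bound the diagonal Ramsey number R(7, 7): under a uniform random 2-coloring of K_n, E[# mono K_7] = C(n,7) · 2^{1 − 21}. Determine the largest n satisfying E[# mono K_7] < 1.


We need C(n, 7) · 2^{1 − 21} < 1, i.e. C(n, 7) < 2^{21 − 1} = 1048576.
Check values of n near the boundary:
  n = 26: C(26, 7) = 657800; 657800 < 1048576? YES
  n = 27: C(27, 7) = 888030; 888030 < 1048576? YES
  n = 28: C(28, 7) = 1184040; 1184040 < 1048576? NO
The largest n with C(n, 7) < 1048576 is n = 27 (where E[X] = 444015/524288 ≈ 0.847). Hence R(7, 7) > 27, i.e. R(7, 7) ≥ 28.

Largest n = 27; hence R(7, 7) > 27.


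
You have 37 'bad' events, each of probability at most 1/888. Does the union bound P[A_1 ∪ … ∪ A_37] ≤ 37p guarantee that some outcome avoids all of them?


Union bound: P[∪_{i=1}^{37} A_i] ≤ Σ_i P[A_i] ≤ 37·p = 37·(1/888) = 1/24.
Numerically: 1/24 ≈ 0.04167.
Is 1/24 < 1? YES.
Since P[∪ A_i] ≤ 1/24 < 1, the complement has P[∩ A_i^c] ≥ 1 − 1/24 = 23/24 > 0, so some outcome avoids every A_i.

37·p = 1/24 ≈ 0.04167; existence CERTIFIED by the union bound.


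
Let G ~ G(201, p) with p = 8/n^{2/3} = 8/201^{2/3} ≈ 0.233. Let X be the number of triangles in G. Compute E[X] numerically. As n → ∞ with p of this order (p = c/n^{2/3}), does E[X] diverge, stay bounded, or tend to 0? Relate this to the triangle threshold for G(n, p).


Number of potential triangles: C(201, 3) = 1333300.
Each occurs with probability p³ ≈ (0.233)³ ≈ 1.26730e-02.
By linearity: E[X] = C(201, 3)·p³ ≈ 1333300 · 1.26730e-02 ≈ 16896.849.
Since α = 2/3 < 1, p = c/n^{2/3} ≫ 1/n is above the triangle threshold p ~ 1/n. Asymptotically E[X] ~ (c³/6)·n^{3(1−α)} = (8³/6)·n^{1} → ∞; triangles are abundant w.h.p.

E[X] ≈ 16896.849; in regime p = Θ(1/n^{2/3}) E[X] diverges (above the triangle threshold p ~ 1/n).


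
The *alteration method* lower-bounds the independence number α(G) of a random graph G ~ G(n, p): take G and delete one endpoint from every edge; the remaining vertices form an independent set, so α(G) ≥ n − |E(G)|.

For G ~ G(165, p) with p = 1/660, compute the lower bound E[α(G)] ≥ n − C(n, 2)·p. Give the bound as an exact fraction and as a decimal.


E[|E(G)|] = C(165, 2)·p = 13530 · (1/660) = 41/2.
E[α(G)] ≥ n − E[|E(G)|] = 165 − 41/2 = 289/2.
Numerically: ≈ 144.5000.
(This is only a lower bound; the true E[α(G)] may be larger.)

E[α(G)] ≥ 289/2 ≈ 144.5000.


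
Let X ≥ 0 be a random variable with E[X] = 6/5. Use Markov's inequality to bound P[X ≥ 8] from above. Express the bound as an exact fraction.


μ = E[X] = 6/5, a = 8.
Markov: P[X ≥ 8] ≤ μ/a = (6/5)/8 = 3/20.
Numerically: ≈ 0.150.
(Since a = 8 > μ = 1.200, the bound 3/20 is < 1 and informative.)

P[X ≥ 8] ≤ 3/20 ≈ 0.150.


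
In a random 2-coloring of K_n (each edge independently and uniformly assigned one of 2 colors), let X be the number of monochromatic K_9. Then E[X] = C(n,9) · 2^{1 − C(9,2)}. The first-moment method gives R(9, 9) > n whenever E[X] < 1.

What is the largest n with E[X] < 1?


We need C(n, 9) · 2^{1 − 36} < 1, i.e. C(n, 9) < 2^{36 − 1} = 34359738368.
Check values of n near the boundary:
  n = 63: C(63, 9) = 23667689815; 23667689815 < 34359738368? YES
  n = 64: C(64, 9) = 27540584512; 27540584512 < 34359738368? YES
  n = 65: C(65, 9) = 31966749880; 31966749880 < 34359738368? YES
  n = 66: C(66, 9) = 37014131440; 37014131440 < 34359738368? NO
The largest n with C(n, 9) < 34359738368 is n = 65 (where E[X] = 3995843735/4294967296 ≈ 0.9304). Hence R(9, 9) > 65, i.e. R(9, 9) ≥ 66.

Largest n = 65; hence R(9, 9) > 65.


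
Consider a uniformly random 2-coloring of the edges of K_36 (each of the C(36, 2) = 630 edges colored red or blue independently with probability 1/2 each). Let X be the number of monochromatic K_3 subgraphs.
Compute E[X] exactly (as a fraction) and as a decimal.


Let X = Σ_S X_S over the C(36, 3) = 7140 subsets S of size 3, where X_S = 1 if the K_3 on S is monochromatic.
For a fixed S, the K_3 on S has C(3, 2) = 3 edges. P[all 3 edges red] = (1/2)^3, and likewise for blue, so P[monochromatic] = 2·(1/2)^3 = 2^{1 − 3} = 1/4.
Summing: E[X] = C(36, 3) · 2^{1 − 3} = 7140 · 1/4 = 1785.
Numerically: E[X] ≈ 1785.00000.

E[X] = C(36,3)·2^(1−C(3,2)) = 1785 ≈ 1785.00000.


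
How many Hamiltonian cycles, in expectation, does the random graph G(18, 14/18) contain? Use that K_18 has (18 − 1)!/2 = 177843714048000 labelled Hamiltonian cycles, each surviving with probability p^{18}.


K_18 has (18 − 1)!/2 = 177843714048000 labelled Hamiltonian cycles.
For each such Hamiltonian cycle H, let X_H = 1 if all 18 edges of H are present in G. Then P[X_H = 1] = p^{18} = (7/9)^{18} = 1628413597910449/150094635296999121.
By linearity: E[X] = Σ_H E[X_H] = 177843714048000 · p^{18} = 177843714048000 · 1628413597910449/150094635296999121 = 397260798708725298034688000/205891132094649.
Numerically: E[X] ≈ 1.92947e+12.

E[X] = 177843714048000 · (7/9)^{18} = 397260798708725298034688000/205891132094649 ≈ 1.92947e+12.


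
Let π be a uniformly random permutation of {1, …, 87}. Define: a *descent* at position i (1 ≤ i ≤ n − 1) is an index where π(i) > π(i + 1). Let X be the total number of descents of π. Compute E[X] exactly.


Write X = Σ X_I over i = 1, …, 86, with X_I the indicator of one descent.
There are 86 indicators.
For each fixed i, the pair (π(i), π(i+1)) is a uniformly random ordered pair of distinct values from {1, …, 87}; by symmetry P[π(i) > π(i+1)] = 1/2.
By linearity: E[X] = 86 · (1/2) = (87 − 1) · (1/2) = 43 ≈ 43.0000.

E[X] = 43 = 43.0000.


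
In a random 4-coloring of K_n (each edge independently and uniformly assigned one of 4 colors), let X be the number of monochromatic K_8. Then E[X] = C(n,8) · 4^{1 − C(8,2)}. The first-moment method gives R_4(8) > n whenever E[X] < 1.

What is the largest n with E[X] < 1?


We need C(n, 8) · 4^{1 − 28} < 1, i.e. C(n, 8) < 4^{28 − 1} = 18014398509481984.
Check values of n near the boundary:
  n = 404: C(404, 8) = 16415071523485570; 16415071523485570 < 18014398509481984? YES
  n = 405: C(405, 8) = 16745853821188050; 16745853821188050 < 18014398509481984? YES
  n = 406: C(406, 8) = 17082453897995850; 17082453897995850 < 18014398509481984? YES
  n = 407: C(407, 8) = 17424959239309050; 17424959239309050 < 18014398509481984? YES
  n = 408: C(408, 8) = 17773458424095231; 17773458424095231 < 18014398509481984? YES
  n = 409: C(409, 8) = 18128041135797879; 18128041135797879 < 18014398509481984? NO
The largest n with C(n, 8) < 18014398509481984 is n = 408 (where E[X] = 17773458424095231/18014398509481984 ≈ 0.986625). Hence R_4(8) > 408, i.e. R_4(8) ≥ 409.

Largest n = 408; hence R_4(8) > 408.


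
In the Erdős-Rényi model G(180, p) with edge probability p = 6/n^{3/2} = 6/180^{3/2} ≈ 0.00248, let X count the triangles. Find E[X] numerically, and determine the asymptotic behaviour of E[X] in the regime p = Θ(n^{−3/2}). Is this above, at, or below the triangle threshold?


Number of potential triangles: C(180, 3) = 955860.
Each occurs with probability p³ ≈ (0.00248)³ ≈ 1.53365e-08.
By linearity: E[X] = C(180, 3)·p³ ≈ 955860 · 1.53365e-08 ≈ 0.015.
Since α = 3/2 > 1, p = c/n^{3/2} = o(1/n) is below the triangle threshold p ~ 1/n. Asymptotically E[X] ~ (c³/6)·n^{3(1−α)} = (6³/6)·n^{-1.5} → 0, so by Markov's inequality G has no triangles w.h.p.

E[X] ≈ 0.015; in regime p = Θ(1/n^{3/2}) E[X] tends to 0 (below the triangle threshold p ~ 1/n).


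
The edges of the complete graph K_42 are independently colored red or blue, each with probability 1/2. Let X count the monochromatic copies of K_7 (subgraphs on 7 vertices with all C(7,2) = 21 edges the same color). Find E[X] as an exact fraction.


Let X = Σ_S X_S over the C(42, 7) = 26978328 subsets S of size 7, where X_S = 1 if the K_7 on S is monochromatic.
For a fixed S, the K_7 on S has C(7, 2) = 21 edges. P[all 21 edges red] = (1/2)^21, and likewise for blue, so P[monochromatic] = 2·(1/2)^21 = 2^{1 − 21} = 1/1048576.
By linearity: E[X] = C(42, 7) · 2^{1 − 21} = 26978328 · 1/1048576 = 3372291/131072.
Numerically: E[X] ≈ 25.728539.

E[X] = C(42,7)·2^(1−C(7,2)) = 3372291/131072 ≈ 25.728539.


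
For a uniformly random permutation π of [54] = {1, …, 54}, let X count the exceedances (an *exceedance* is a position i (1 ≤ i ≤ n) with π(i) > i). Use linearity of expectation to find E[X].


Write X = Σ_{i=1}^{54} X_i, where X_i = 1_{π(i) > i}.
For each fixed i, π(i) is uniform over {1, …, 54} (marginal of a uniform permutation), so P[π(i) > i] = (n − i)/n. Summing: Σ_{i=1}^{54} (n − i)/n = (0 + 1 + … + 53)/54 = 54(54 − 1)/(2·54) = (54 − 1)/2.
Hence E[X] = Σ_{i=1}^{54} (54 − i)/54 = 53/2 ≈ 26.500.

E[X] = 53/2 = 26.500.


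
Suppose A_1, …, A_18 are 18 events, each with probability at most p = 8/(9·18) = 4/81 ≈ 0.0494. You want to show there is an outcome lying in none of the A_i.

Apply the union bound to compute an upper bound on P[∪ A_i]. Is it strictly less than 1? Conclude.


Union bound: P[∪_{i=1}^{18} A_i] ≤ Σ_i P[A_i] ≤ 18·p = 18·(4/81) = 8/9.
Numerically: 8/9 ≈ 0.8889.
Is 8/9 < 1? YES.
Since P[∪ A_i] ≤ 8/9 < 1, the complement has P[∩ A_i^c] ≥ 1 − 8/9 = 1/9 > 0, so some outcome avoids every A_i.

18·p = 8/9 ≈ 0.8889; existence CERTIFIED by the union bound.


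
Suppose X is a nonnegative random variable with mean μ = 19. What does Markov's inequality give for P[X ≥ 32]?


μ = E[X] = 19, a = 32.
Markov: P[X ≥ 32] ≤ μ/a = (19)/32 = 19/32.
Numerically: ≈ 0.593750.
(Since a = 32 > μ = 19.000000, the bound 19/32 is < 1 and informative.)

P[X ≥ 32] ≤ 19/32 ≈ 0.593750.


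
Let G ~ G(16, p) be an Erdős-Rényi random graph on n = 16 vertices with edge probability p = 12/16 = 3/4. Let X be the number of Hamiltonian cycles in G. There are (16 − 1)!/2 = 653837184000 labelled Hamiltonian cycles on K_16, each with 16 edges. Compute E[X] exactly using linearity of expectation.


K_16 has (16 − 1)!/2 = 653837184000 labelled Hamiltonian cycles.
For each such Hamiltonian cycle H, let X_H = 1 if all 16 edges of H are present in G. Then P[X_H = 1] = p^{16} = (3/4)^{16} = 43046721/4294967296.
By linearity: E[X] = Σ_H E[X_H] = 653837184000 · p^{16} = 653837184000 · 43046721/4294967296 = 27485885585032875/4194304.
Numerically: E[X] ≈ 6.55e+09.

E[X] = 653837184000 · (3/4)^{16} = 27485885585032875/4194304 ≈ 6.55e+09.


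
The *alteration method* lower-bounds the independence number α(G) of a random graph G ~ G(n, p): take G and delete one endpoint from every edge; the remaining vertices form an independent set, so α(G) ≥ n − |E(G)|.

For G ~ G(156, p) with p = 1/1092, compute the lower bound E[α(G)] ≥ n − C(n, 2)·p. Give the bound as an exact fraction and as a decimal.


E[|E(G)|] = C(156, 2)·p = 12090 · (1/1092) = 155/14.
E[α(G)] ≥ n − E[|E(G)|] = 156 − 155/14 = 2029/14.
Numerically: ≈ 144.928571.
(This is only a lower bound; the true E[α(G)] may be larger.)

E[α(G)] ≥ 2029/14 ≈ 144.928571.


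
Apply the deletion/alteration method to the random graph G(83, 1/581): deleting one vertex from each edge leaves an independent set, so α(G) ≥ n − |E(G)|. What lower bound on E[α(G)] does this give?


E[|E(G)|] = C(83, 2)·p = 3403 · (1/581) = 41/7.
E[α(G)] ≥ n − E[|E(G)|] = 83 − 41/7 = 540/7.
Numerically: ≈ 77.143.
(This is only a lower bound; the true E[α(G)] may be larger.)

E[α(G)] ≥ 540/7 ≈ 77.143.


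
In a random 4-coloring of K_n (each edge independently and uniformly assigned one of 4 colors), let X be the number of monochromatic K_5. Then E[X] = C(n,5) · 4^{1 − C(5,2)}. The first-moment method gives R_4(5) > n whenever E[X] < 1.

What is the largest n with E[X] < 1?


We need C(n, 5) · 4^{1 − 10} < 1, i.e. C(n, 5) < 4^{10 − 1} = 262144.
Check values of n near the boundary:
  n = 30: C(30, 5) = 142506; 142506 < 262144? YES
  n = 31: C(31, 5) = 169911; 169911 < 262144? YES
  n = 32: C(32, 5) = 201376; 201376 < 262144? YES
  n = 33: C(33, 5) = 237336; 237336 < 262144? YES
  n = 34: C(34, 5) = 278256; 278256 < 262144? NO
  n = 35: C(35, 5) = 324632; 324632 < 262144? NO
  n = 36: C(36, 5) = 376992; 376992 < 262144? NO
The largest n with C(n, 5) < 262144 is n = 33 (where E[X] = 29667/32768 ≈ 0.90536). Hence R_4(5) > 33, i.e. R_4(5) ≥ 34.

Largest n = 33; hence R_4(5) > 33.


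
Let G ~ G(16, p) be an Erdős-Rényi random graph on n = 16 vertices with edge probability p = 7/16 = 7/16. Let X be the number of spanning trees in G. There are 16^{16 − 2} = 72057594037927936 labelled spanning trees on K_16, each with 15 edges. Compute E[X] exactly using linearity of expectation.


K_16 has 16^{16 − 2} = 72057594037927936 labelled spanning trees.
For each such spanning tree H, let X_H = 1 if all 15 edges of H are present in G. Then P[X_H = 1] = p^{15} = (7/16)^{15} = 4747561509943/1152921504606846976.
By linearity of expectation: E[X] = Σ_H E[X_H] = 72057594037927936 · p^{15} = 72057594037927936 · 4747561509943/1152921504606846976 = 4747561509943/16.
Numerically: E[X] ≈ 2.9672e+11.

E[X] = 72057594037927936 · (7/16)^{15} = 4747561509943/16 ≈ 2.9672e+11.


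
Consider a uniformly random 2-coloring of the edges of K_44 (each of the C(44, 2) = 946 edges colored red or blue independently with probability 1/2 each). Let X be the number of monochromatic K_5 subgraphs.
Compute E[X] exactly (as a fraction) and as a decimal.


Let X = Σ_S X_S over the C(44, 5) = 1086008 subsets S of size 5, where X_S = 1 if the K_5 on S is monochromatic.
For a fixed S, the K_5 on S has C(5, 2) = 10 edges. P[all 10 edges red] = (1/2)^10, and likewise for blue, so P[monochromatic] = 2·(1/2)^10 = 2^{1 − 10} = 1/512.
Summing: E[X] = C(44, 5) · 2^{1 − 10} = 1086008 · 1/512 = 135751/64.
Numerically: E[X] ≈ 2121.109375.

E[X] = C(44,5)·2^(1−C(5,2)) = 135751/64 ≈ 2121.109375.


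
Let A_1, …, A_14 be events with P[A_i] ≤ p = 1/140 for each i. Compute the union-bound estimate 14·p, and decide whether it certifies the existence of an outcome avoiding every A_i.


Union bound: P[∪_{i=1}^{14} A_i] ≤ Σ_i P[A_i] ≤ 14·p = 14·(1/140) = 1/10.
Numerically: 1/10 ≈ 0.1000.
Is 1/10 < 1? YES.
Since P[∪ A_i] ≤ 1/10 < 1, the complement has P[∩ A_i^c] ≥ 1 − 1/10 = 9/10 > 0, so some outcome avoids every A_i.

14·p = 1/10 ≈ 0.1000; existence CERTIFIED by the union bound.


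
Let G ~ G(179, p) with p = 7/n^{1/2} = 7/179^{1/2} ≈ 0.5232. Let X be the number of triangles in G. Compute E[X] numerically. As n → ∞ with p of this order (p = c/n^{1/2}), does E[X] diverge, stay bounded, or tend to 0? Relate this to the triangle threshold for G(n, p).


Number of potential triangles: C(179, 3) = 939929.
Each occurs with probability p³ ≈ (0.5232)³ ≈ 1.4322360e-01.
By linearity: E[X] = C(179, 3)·p³ ≈ 939929 · 1.4322360e-01 ≈ 134620.01135.
Since α = 1/2 < 1, p = c/n^{1/2} ≫ 1/n is above the triangle threshold p ~ 1/n. Asymptotically E[X] ~ (c³/6)·n^{3(1−α)} = (7³/6)·n^{1.5} → ∞; triangles are abundant w.h.p.

E[X] ≈ 134620.01135; in regime p = Θ(1/n^{1/2}) E[X] diverges (above the triangle threshold p ~ 1/n).


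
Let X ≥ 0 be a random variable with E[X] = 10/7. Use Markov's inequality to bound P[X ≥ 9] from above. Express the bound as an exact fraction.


μ = E[X] = 10/7, a = 9.
Markov: P[X ≥ 9] ≤ μ/a = (10/7)/9 = 10/63.
Numerically: ≈ 0.1587.
(Since a = 9 > μ = 1.4286, the bound 10/63 is < 1 and informative.)

P[X ≥ 9] ≤ 10/63 ≈ 0.1587.


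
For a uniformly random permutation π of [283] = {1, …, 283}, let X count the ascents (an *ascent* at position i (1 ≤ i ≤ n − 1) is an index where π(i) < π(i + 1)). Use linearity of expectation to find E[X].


Write X = Σ X_I over i = 1, …, 282, with X_I the indicator of one ascent.
There are 282 indicators.
For each fixed i, the pair (π(i), π(i+1)) is a uniformly random ordered pair of distinct values from {1, …, 283}; by symmetry P[π(i) < π(i+1)] = 1/2.
By linearity: E[X] = 282 · (1/2) = (283 − 1) · (1/2) = 141 ≈ 141.000.

E[X] = 141 = 141.000.


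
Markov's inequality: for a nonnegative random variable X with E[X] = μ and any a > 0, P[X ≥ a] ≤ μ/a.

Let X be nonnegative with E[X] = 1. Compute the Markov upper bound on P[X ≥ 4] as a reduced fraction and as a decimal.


μ = E[X] = 1, a = 4.
Markov: P[X ≥ 4] ≤ μ/a = (1)/4 = 1/4.
Numerically: ≈ 0.2500.
(Since a = 4 > μ = 1.0000, the bound 1/4 is < 1 and informative.)

P[X ≥ 4] ≤ 1/4 ≈ 0.2500.


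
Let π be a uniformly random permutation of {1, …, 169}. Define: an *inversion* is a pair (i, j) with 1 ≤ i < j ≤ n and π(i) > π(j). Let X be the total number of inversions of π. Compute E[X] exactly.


Write X = Σ X_I over the C(169, 2) = 14196 pairs i < j, with X_I the indicator of one inversion.
There are 14196 indicators.
For each fixed pair i < j, the values π(i) and π(j) are two distinct elements of {1, …, 169} in uniformly random order; by symmetry P[π(i) > π(j)] = 1/2.
By linearity: E[X] = 14196 · (1/2) = C(169, 2) · (1/2) = 14196/2 = 7098 ≈ 7098.0000.

E[X] = 7098 = 7098.0000.


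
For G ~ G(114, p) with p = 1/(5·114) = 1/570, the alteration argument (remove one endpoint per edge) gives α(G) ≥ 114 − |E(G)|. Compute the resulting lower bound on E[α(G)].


E[|E(G)|] = C(114, 2)·p = 6441 · (1/570) = 113/10.
E[α(G)] ≥ n − E[|E(G)|] = 114 − 113/10 = 1027/10.
Numerically: ≈ 102.700000.
(This is only a lower bound; the true E[α(G)] may be larger.)

E[α(G)] ≥ 1027/10 ≈ 102.700000.


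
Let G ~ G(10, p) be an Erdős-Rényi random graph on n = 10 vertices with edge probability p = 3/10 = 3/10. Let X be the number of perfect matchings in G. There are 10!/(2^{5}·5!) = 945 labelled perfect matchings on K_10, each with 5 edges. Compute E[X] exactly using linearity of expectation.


K_10 has 10!/(2^{5}·5!) = 945 labelled perfect matchings.
For each such perfect matching H, let X_H = 1 if all 5 edges of H are present in G. Then P[X_H = 1] = p^{5} = (3/10)^{5} = 243/100000.
By linearity: E[X] = Σ_H E[X_H] = 945 · p^{5} = 945 · 243/100000 = 45927/20000.
Numerically: E[X] ≈ 2.2963.

E[X] = 945 · (3/10)^{5} = 45927/20000 ≈ 2.2963.


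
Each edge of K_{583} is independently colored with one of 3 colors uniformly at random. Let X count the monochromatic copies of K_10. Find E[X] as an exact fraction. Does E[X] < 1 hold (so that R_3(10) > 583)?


E[X] = C(583, 10) · 3^{1 − 45} = 1156690232601431494120 · 3^{−44} = 1156690232601431494120/984770902183611232881.
As a reduced fraction: E[X] = 1156690232601431494120/984770902183611232881 ≈ 1.1745780.
Is E[X] < 1? NO.
Since E[X] ≥ 1, the first-moment bound is inconclusive at n = 583; it does NOT by itself certify R_3(10) > 583.

E[X] = 1156690232601431494120/984770902183611232881 ≈ 1.1745780; E[X] ≥ 1; first-moment method inconclusive here.


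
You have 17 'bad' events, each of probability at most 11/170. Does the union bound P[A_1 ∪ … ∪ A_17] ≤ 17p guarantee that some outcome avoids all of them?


Union bound: P[∪_{i=1}^{17} A_i] ≤ Σ_i P[A_i] ≤ 17·p = 17·(11/170) = 11/10.
Numerically: 11/10 ≈ 1.1000.
Is 11/10 < 1? NO.
Since the bound 11/10 is ≥ 1, the union bound is uninformative here; it does NOT by itself certify existence.

17·p = 11/10 ≈ 1.1000; existence NOT certified by the union bound.


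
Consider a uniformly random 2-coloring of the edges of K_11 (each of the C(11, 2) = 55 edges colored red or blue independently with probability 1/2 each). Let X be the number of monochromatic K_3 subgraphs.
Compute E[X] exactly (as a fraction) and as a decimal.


Let X = Σ_S X_S over the C(11, 3) = 165 subsets S of size 3, where X_S = 1 if the K_3 on S is monochromatic.
For a fixed S, the K_3 on S has C(3, 2) = 3 edges. P[all 3 edges red] = (1/2)^3, and likewise for blue, so P[monochromatic] = 2·(1/2)^3 = 2^{1 − 3} = 1/4.
By linearity: E[X] = C(11, 3) · 2^{1 − 3} = 165 · 1/4 = 165/4.
Numerically: E[X] ≈ 41.2500.

E[X] = C(11,3)·2^(1−C(3,2)) = 165/4 ≈ 41.2500.


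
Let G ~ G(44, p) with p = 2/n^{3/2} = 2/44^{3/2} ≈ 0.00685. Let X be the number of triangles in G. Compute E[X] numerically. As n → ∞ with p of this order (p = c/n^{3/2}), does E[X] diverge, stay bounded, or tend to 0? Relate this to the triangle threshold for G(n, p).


Number of potential triangles: C(44, 3) = 13244.
Each occurs with probability p³ ≈ (0.00685)³ ≈ 3.21775e-07.
By linearity: E[X] = C(44, 3)·p³ ≈ 13244 · 3.21775e-07 ≈ 0.004.
Since α = 3/2 > 1, p = c/n^{3/2} = o(1/n) is below the triangle threshold p ~ 1/n. Asymptotically E[X] ~ (c³/6)·n^{3(1−α)} = (2³/6)·n^{-1.5} → 0, so by Markov's inequality G has no triangles w.h.p.

E[X] ≈ 0.004; in regime p = Θ(1/n^{3/2}) E[X] tends to 0 (below the triangle threshold p ~ 1/n).


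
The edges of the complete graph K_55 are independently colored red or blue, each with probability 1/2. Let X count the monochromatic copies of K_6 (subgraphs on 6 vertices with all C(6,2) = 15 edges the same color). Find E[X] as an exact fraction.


Let X = Σ_S X_S over the C(55, 6) = 28989675 subsets S of size 6, where X_S = 1 if the K_6 on S is monochromatic.
For a fixed S, the K_6 on S has C(6, 2) = 15 edges. P[all 15 edges red] = (1/2)^15, and likewise for blue, so P[monochromatic] = 2·(1/2)^15 = 2^{1 − 15} = 1/16384.
Summing: E[X] = C(55, 6) · 2^{1 − 15} = 28989675 · 1/16384 = 28989675/16384.
Numerically: E[X] ≈ 1769.3893.

E[X] = C(55,6)·2^(1−C(6,2)) = 28989675/16384 ≈ 1769.3893.


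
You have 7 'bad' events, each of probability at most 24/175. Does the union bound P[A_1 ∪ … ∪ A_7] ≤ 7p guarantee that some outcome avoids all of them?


Union bound: P[∪_{i=1}^{7} A_i] ≤ Σ_i P[A_i] ≤ 7·p = 7·(24/175) = 24/25.
Numerically: 24/25 ≈ 0.9600.
Is 24/25 < 1? YES.
Since P[∪ A_i] ≤ 24/25 < 1, the complement has P[∩ A_i^c] ≥ 1 − 24/25 = 1/25 > 0, so some outcome avoids every A_i.

7·p = 24/25 ≈ 0.9600; existence CERTIFIED by the union bound.


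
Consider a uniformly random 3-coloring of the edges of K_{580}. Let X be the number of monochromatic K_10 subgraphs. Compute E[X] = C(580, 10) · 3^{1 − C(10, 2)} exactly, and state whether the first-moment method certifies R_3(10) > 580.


E[X] = C(580, 10) · 3^{1 − 45} = 1098085496704252547920 · 3^{−44} = 1098085496704252547920/984770902183611232881.
As a reduced fraction: E[X] = 1098085496704252547920/984770902183611232881 ≈ 1.115.
Is E[X] < 1? NO.
Since E[X] ≥ 1, the first-moment bound is inconclusive at n = 580; it does NOT by itself certify R_3(10) > 580.

E[X] = 1098085496704252547920/984770902183611232881 ≈ 1.115; E[X] ≥ 1; first-moment method inconclusive here.


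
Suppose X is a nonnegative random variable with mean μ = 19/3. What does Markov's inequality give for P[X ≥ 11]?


μ = E[X] = 19/3, a = 11.
Markov: P[X ≥ 11] ≤ μ/a = (19/3)/11 = 19/33.
Numerically: ≈ 0.5758.
(Since a = 11 > μ = 6.3333, the bound 19/33 is < 1 and informative.)

P[X ≥ 11] ≤ 19/33 ≈ 0.5758.


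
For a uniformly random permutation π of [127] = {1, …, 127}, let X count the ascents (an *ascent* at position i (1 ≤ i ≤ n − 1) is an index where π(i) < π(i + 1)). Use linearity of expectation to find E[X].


Write X = Σ X_I over i = 1, …, 126, with X_I the indicator of one ascent.
There are 126 indicators.
For each fixed i, the pair (π(i), π(i+1)) is a uniformly random ordered pair of distinct values from {1, …, 127}; by symmetry P[π(i) < π(i+1)] = 1/2.
By linearity: E[X] = 126 · (1/2) = (127 − 1) · (1/2) = 63 ≈ 63.000.

E[X] = 63 = 63.000.


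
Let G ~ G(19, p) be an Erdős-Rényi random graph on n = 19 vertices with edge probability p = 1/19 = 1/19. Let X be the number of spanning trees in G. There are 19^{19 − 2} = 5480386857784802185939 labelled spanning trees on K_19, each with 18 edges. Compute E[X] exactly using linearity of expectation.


K_19 has 19^{19 − 2} = 5480386857784802185939 labelled spanning trees.
For each such spanning tree H, let X_H = 1 if all 18 edges of H are present in G. Then P[X_H = 1] = p^{18} = (1/19)^{18} = 1/104127350297911241532841.
By linearity of expectation: E[X] = Σ_H E[X_H] = 5480386857784802185939 · p^{18} = 5480386857784802185939 · 1/104127350297911241532841 = 1/19.
Numerically: E[X] ≈ 0.052632.

E[X] = 5480386857784802185939 · (1/19)^{18} = 1/19 ≈ 0.052632.


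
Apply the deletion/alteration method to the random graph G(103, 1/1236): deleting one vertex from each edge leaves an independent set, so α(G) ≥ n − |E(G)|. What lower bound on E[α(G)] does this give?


E[|E(G)|] = C(103, 2)·p = 5253 · (1/1236) = 17/4.
E[α(G)] ≥ n − E[|E(G)|] = 103 − 17/4 = 395/4.
Numerically: ≈ 98.7500.
(This is only a lower bound; the true E[α(G)] may be larger.)

E[α(G)] ≥ 395/4 ≈ 98.7500.


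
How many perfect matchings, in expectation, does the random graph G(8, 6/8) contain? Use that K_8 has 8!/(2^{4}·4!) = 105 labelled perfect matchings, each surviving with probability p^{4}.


K_8 has 8!/(2^{4}·4!) = 105 labelled perfect matchings.
For each such perfect matching H, let X_H = 1 if all 4 edges of H are present in G. Then P[X_H = 1] = p^{4} = (3/4)^{4} = 81/256.
By linearity of expectation: E[X] = Σ_H E[X_H] = 105 · p^{4} = 105 · 81/256 = 8505/256.
Numerically: E[X] ≈ 33.2227.

E[X] = 105 · (3/4)^{4} = 8505/256 ≈ 33.2227.


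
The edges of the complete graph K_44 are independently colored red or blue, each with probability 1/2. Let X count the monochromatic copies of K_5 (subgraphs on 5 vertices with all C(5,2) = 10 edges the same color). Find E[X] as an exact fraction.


Let X = Σ_S X_S over the C(44, 5) = 1086008 subsets S of size 5, where X_S = 1 if the K_5 on S is monochromatic.
For a fixed S, the K_5 on S has C(5, 2) = 10 edges. P[all 10 edges red] = (1/2)^10, and likewise for blue, so P[monochromatic] = 2·(1/2)^10 = 2^{1 − 10} = 1/512.
By linearity: E[X] = C(44, 5) · 2^{1 − 10} = 1086008 · 1/512 = 135751/64.
Numerically: E[X] ≈ 2121.1094.

E[X] = C(44,5)·2^(1−C(5,2)) = 135751/64 ≈ 2121.1094.


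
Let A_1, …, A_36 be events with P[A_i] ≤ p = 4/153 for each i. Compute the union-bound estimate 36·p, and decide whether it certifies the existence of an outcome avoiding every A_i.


Union bound: P[∪_{i=1}^{36} A_i] ≤ Σ_i P[A_i] ≤ 36·p = 36·(4/153) = 16/17.
Numerically: 16/17 ≈ 0.94118.
Is 16/17 < 1? YES.
Since P[∪ A_i] ≤ 16/17 < 1, the complement has P[∩ A_i^c] ≥ 1 − 16/17 = 1/17 > 0, so some outcome avoids every A_i.

36·p = 16/17 ≈ 0.94118; existence CERTIFIED by the union bound.


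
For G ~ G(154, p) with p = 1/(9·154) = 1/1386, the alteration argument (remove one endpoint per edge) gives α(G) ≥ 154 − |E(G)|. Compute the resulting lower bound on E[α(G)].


E[|E(G)|] = C(154, 2)·p = 11781 · (1/1386) = 17/2.
E[α(G)] ≥ n − E[|E(G)|] = 154 − 17/2 = 291/2.
Numerically: ≈ 145.500.
(This is only a lower bound; the true E[α(G)] may be larger.)

E[α(G)] ≥ 291/2 ≈ 145.500.


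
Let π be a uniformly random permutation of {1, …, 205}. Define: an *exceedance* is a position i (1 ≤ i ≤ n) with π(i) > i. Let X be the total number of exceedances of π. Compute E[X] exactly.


Write X = Σ_{i=1}^{205} X_i, where X_i = 1_{π(i) > i}.
For each fixed i, π(i) is uniform over {1, …, 205} (marginal of a uniform permutation), so P[π(i) > i] = (n − i)/n. Summing: Σ_{i=1}^{205} (n − i)/n = (0 + 1 + … + 204)/205 = 205(205 − 1)/(2·205) = (205 − 1)/2.
Hence E[X] = Σ_{i=1}^{205} (205 − i)/205 = 102 ≈ 102.000.

E[X] = 102 = 102.000.


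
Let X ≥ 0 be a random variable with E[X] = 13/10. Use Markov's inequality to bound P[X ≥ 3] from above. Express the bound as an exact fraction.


μ = E[X] = 13/10, a = 3.
Markov: P[X ≥ 3] ≤ μ/a = (13/10)/3 = 13/30.
Numerically: ≈ 0.4333.
(Since a = 3 > μ = 1.3000, the bound 13/30 is < 1 and informative.)

P[X ≥ 3] ≤ 13/30 ≈ 0.4333.


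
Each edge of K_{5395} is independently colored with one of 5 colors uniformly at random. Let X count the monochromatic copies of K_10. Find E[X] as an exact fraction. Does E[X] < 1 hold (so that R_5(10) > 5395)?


E[X] = C(5395, 10) · 5^{1 − 45} = 5708563736675616143322765475706 · 5^{−44} = 5708563736675616143322765475706/5684341886080801486968994140625.
As a reduced fraction: E[X] = 5708563736675616143322765475706/5684341886080801486968994140625 ≈ 1.0042612.
Is E[X] < 1? NO.
Since E[X] ≥ 1, the first-moment bound is inconclusive at n = 5395; it does NOT by itself certify R_5(10) > 5395.

E[X] = 5708563736675616143322765475706/5684341886080801486968994140625 ≈ 1.0042612; E[X] ≥ 1; first-moment method inconclusive here.


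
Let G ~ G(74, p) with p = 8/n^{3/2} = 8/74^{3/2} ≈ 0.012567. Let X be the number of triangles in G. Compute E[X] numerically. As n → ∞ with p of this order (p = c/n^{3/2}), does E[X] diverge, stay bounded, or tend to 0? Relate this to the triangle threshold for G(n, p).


Number of potential triangles: C(74, 3) = 64824.
Each occurs with probability p³ ≈ (0.012567)³ ≈ 1.9848479e-06.
By linearity: E[X] = C(74, 3)·p³ ≈ 64824 · 1.9848479e-06 ≈ 0.12867.
Since α = 3/2 > 1, p = c/n^{3/2} = o(1/n) is below the triangle threshold p ~ 1/n. Asymptotically E[X] ~ (c³/6)·n^{3(1−α)} = (8³/6)·n^{-1.5} → 0, so by Markov's inequality G has no triangles w.h.p.

E[X] ≈ 0.12867; in regime p = Θ(1/n^{3/2}) E[X] tends to 0 (below the triangle threshold p ~ 1/n).
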